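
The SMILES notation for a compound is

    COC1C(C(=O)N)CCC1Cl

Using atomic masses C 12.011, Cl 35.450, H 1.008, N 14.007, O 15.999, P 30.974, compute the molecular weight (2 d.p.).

First, the molecular formula is C7H12ClNO2 (counting implicit H from valence).
  C: 7 × 12.011 = 84.077
  Cl: 1 × 35.450 = 35.450
  H: 12 × 1.008 = 12.096
  N: 1 × 14.007 = 14.007
  O: 2 × 15.999 = 31.998
Sum: 7×12.011 + 1×35.450 + 12×1.008 + 1×14.007 + 2×15.999 = 177.628 → 177.63 g/mol.

177.63 g/mol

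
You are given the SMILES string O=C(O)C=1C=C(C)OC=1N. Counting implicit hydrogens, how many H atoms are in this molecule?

7

Walk through each heavy atom and fill implicit hydrogens from standard valence (C 4, N 3, O 2, S 2, halogen 1):
  atom 1: O, bond orders sum to 2 (valence 2) → 0 H
  atom 2: C, bond orders sum to 4 (valence 4) → 0 H
  atom 3: O, bond orders sum to 1 (valence 2) → 1 H
  atom 4: C, bond orders sum to 4 (valence 4) → 0 H
  atom 5: C, bond orders sum to 3 (valence 4) → 1 H
  atom 6: C, bond orders sum to 4 (valence 4) → 0 H
  atom 7: C, bond orders sum to 1 (valence 4) → 3 H
  atom 8: O, bond orders sum to 2 (valence 2) → 0 H
  atom 9: C, bond orders sum to 4 (valence 4) → 0 H
  atom 10: N, bond orders sum to 1 (valence 3) → 2 H
Total hydrogens: 7.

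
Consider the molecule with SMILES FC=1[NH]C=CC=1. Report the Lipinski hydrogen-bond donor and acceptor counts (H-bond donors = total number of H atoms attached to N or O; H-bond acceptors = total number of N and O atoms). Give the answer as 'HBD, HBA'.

1, 1

Donors: find every N or O and count the H atoms it carries.
  atom 3 (N): bond orders sum to 2 → 1 H
Lipinski HBD = 1.
Acceptors: N atoms = 1, O atoms = 0 → HBA = 1.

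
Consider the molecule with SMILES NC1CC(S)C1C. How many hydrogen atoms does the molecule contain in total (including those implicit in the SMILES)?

Walk through each heavy atom and fill implicit hydrogens from standard valence (C 4, N 3, O 2, S 2, halogen 1):
  atom 1: N, bond orders sum to 1 (valence 3) → 2 H
  atom 2: C, bond orders sum to 3 (valence 4) → 1 H
  atom 3: C, bond orders sum to 2 (valence 4) → 2 H
  atom 4: C, bond orders sum to 3 (valence 4) → 1 H
  atom 5: S, bond orders sum to 1 (valence 2) → 1 H
  atom 6: C, bond orders sum to 3 (valence 4) → 1 H
  atom 7: C, bond orders sum to 1 (valence 4) → 3 H
Total hydrogens: 11.

11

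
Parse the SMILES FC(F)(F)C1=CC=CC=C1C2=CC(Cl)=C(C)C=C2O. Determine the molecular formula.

Walk through each heavy atom and fill implicit hydrogens from standard valence (C 4, N 3, O 2, S 2, halogen 1):
  atom 1: F (halogen, monovalent) → 0 H
  atom 2: C, bond orders sum to 4 (valence 4) → 0 H
  atom 3: F (halogen, monovalent) → 0 H
  atom 4: F (halogen, monovalent) → 0 H
  atom 5: C, bond orders sum to 4 (valence 4) → 0 H
  atom 6: C, bond orders sum to 3 (valence 4) → 1 H
  atom 7: C, bond orders sum to 3 (valence 4) → 1 H
  atom 8: C, bond orders sum to 3 (valence 4) → 1 H
  atom 9: C, bond orders sum to 3 (valence 4) → 1 H
  atom 10: C, bond orders sum to 4 (valence 4) → 0 H
  atom 11: C, bond orders sum to 4 (valence 4) → 0 H
  atom 12: C, bond orders sum to 3 (valence 4) → 1 H
  atom 13: C, bond orders sum to 4 (valence 4) → 0 H
  atom 14: Cl (halogen, monovalent) → 0 H
  atom 15: C, bond orders sum to 4 (valence 4) → 0 H
  atom 16: C, bond orders sum to 1 (valence 4) → 3 H
  atom 17: C, bond orders sum to 3 (valence 4) → 1 H
  atom 18: C, bond orders sum to 4 (valence 4) → 0 H
  atom 19: O, bond orders sum to 1 (valence 2) → 1 H
Totals → C:14, H:10, Cl:1, F:3, O:1.

C14H10ClF3O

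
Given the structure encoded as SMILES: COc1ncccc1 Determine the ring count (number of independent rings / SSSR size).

In SMILES, each pair of matching ring-closure digits denotes one ring-closing bond; the number of such bonds equals the number of independent rings.
Ring-closure bonds here: 1.

1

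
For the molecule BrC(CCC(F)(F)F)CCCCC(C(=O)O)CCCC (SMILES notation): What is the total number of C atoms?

14

Count every carbon token in the SMILES (each C, including those in ring-closure positions and inside branches).
Carbon count: 14.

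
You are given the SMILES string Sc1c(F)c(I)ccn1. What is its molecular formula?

C5H3FINS

Walk through each heavy atom and fill implicit hydrogens from standard valence (C 4, N 3, O 2, S 2, halogen 1); for lowercase aromatic atoms, an aromatic c carries 1 H when it has two neighbours and 0 H with three, and aromatic n carries 0 H:
  atom 1: S, bond orders sum to 1 (valence 2) → 1 H
  atom 2: aromatic c, 3 neighbours → 0 H
  atom 3: aromatic c, 3 neighbours → 0 H
  atom 4: F (halogen, monovalent) → 0 H
  atom 5: aromatic c, 3 neighbours → 0 H
  atom 6: I (halogen, monovalent) → 0 H
  atom 7: aromatic c, 2 neighbours → 1 H
  atom 8: aromatic c, 2 neighbours → 1 H
  atom 9: aromatic n, 2 neighbours → 0 H
Totals → C:5, H:3, F:1, I:1, N:1, S:1.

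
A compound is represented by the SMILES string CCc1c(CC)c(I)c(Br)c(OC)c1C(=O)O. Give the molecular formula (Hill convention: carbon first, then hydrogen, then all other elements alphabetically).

Walk through each heavy atom and fill implicit hydrogens from standard valence (C 4, N 3, O 2, S 2, halogen 1); for lowercase aromatic atoms, an aromatic c carries 1 H when it has two neighbours and 0 H with three, and aromatic n carries 0 H:
  atom 1: C, bond orders sum to 1 (valence 4) → 3 H
  atom 2: C, bond orders sum to 2 (valence 4) → 2 H
  atom 3: aromatic c, 3 neighbours → 0 H
  atom 4: aromatic c, 3 neighbours → 0 H
  atom 5: C, bond orders sum to 2 (valence 4) → 2 H
  atom 6: C, bond orders sum to 1 (valence 4) → 3 H
  atom 7: aromatic c, 3 neighbours → 0 H
  atom 8: I (halogen, monovalent) → 0 H
  atom 9: aromatic c, 3 neighbours → 0 H
  atom 10: Br (halogen, monovalent) → 0 H
  atom 11: aromatic c, 3 neighbours → 0 H
  atom 12: O, bond orders sum to 2 (valence 2) → 0 H
  atom 13: C, bond orders sum to 1 (valence 4) → 3 H
  atom 14: aromatic c, 3 neighbours → 0 H
  atom 15: C, bond orders sum to 4 (valence 4) → 0 H
  atom 16: O, bond orders sum to 2 (valence 2) → 0 H
  atom 17: O, bond orders sum to 1 (valence 2) → 1 H
Totals → C:12, H:14, Br:1, I:1, O:3.

C12H14BrIO3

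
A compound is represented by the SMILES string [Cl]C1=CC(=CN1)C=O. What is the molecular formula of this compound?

Walk through each heavy atom and fill implicit hydrogens from standard valence (C 4, N 3, O 2, S 2, halogen 1):
  atom 1: Cl with explicit H count 0
  atom 2: C, bond orders sum to 4 (valence 4) → 0 H
  atom 3: C, bond orders sum to 3 (valence 4) → 1 H
  atom 4: C, bond orders sum to 4 (valence 4) → 0 H
  atom 5: C, bond orders sum to 3 (valence 4) → 1 H
  atom 6: N, bond orders sum to 2 (valence 3) → 1 H
  atom 7: C, bond orders sum to 3 (valence 4) → 1 H
  atom 8: O, bond orders sum to 2 (valence 2) → 0 H
Totals → C:5, H:4, Cl:1, N:1, O:1.

C5H4ClNO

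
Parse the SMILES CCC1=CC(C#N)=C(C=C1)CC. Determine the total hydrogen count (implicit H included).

13

Walk through each heavy atom and fill implicit hydrogens from standard valence (C 4, N 3, O 2, S 2, halogen 1):
  atom 1: C, bond orders sum to 1 (valence 4) → 3 H
  atom 2: C, bond orders sum to 2 (valence 4) → 2 H
  atom 3: C, bond orders sum to 4 (valence 4) → 0 H
  atom 4: C, bond orders sum to 3 (valence 4) → 1 H
  atom 5: C, bond orders sum to 4 (valence 4) → 0 H
  atom 6: C, bond orders sum to 4 (valence 4) → 0 H
  atom 7: N, bond orders sum to 3 (valence 3) → 0 H
  atom 8: C, bond orders sum to 4 (valence 4) → 0 H
  atom 9: C, bond orders sum to 3 (valence 4) → 1 H
  atom 10: C, bond orders sum to 3 (valence 4) → 1 H
  atom 11: C, bond orders sum to 2 (valence 4) → 2 H
  atom 12: C, bond orders sum to 1 (valence 4) → 3 H
Total hydrogens: 13.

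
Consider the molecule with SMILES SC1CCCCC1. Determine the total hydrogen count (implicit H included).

12

Walk through each heavy atom and fill implicit hydrogens from standard valence (C 4, N 3, O 2, S 2, halogen 1):
  atom 1: S, bond orders sum to 1 (valence 2) → 1 H
  atom 2: C, bond orders sum to 3 (valence 4) → 1 H
  atom 3: C, bond orders sum to 2 (valence 4) → 2 H
  atom 4: C, bond orders sum to 2 (valence 4) → 2 H
  atom 5: C, bond orders sum to 2 (valence 4) → 2 H
  atom 6: C, bond orders sum to 2 (valence 4) → 2 H
  atom 7: C, bond orders sum to 2 (valence 4) → 2 H
Total hydrogens: 12.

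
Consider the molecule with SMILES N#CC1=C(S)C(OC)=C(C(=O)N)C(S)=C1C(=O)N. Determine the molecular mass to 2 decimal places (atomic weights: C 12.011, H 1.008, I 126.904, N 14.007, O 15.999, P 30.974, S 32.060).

First, the molecular formula is C10H9N3O3S2 (counting implicit H from valence).
  C: 10 × 12.011 = 120.110
  H: 9 × 1.008 = 9.072
  N: 3 × 14.007 = 42.021
  O: 3 × 15.999 = 47.997
  S: 2 × 32.060 = 64.120
Sum: 10×12.011 + 9×1.008 + 3×14.007 + 3×15.999 + 2×32.060 = 283.320 → 283.32 g/mol.

283.32 g/mol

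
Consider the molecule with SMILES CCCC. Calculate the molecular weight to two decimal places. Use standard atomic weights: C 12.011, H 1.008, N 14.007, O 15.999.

First, the molecular formula is C4H10 (counting implicit H from valence).
  C: 4 × 12.011 = 48.044
  H: 10 × 1.008 = 10.080
Sum: 4×12.011 + 10×1.008 = 58.124 → 58.12 g/mol.

58.12 g/mol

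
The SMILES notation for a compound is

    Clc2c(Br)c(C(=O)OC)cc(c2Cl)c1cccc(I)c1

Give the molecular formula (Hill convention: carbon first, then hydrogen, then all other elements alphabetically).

Walk through each heavy atom and fill implicit hydrogens from standard valence (C 4, N 3, O 2, S 2, halogen 1); for lowercase aromatic atoms, an aromatic c carries 1 H when it has two neighbours and 0 H with three, and aromatic n carries 0 H:
  atom 1: Cl (halogen, monovalent) → 0 H
  atom 2: aromatic c, 3 neighbours → 0 H
  atom 3: aromatic c, 3 neighbours → 0 H
  atom 4: Br (halogen, monovalent) → 0 H
  atom 5: aromatic c, 3 neighbours → 0 H
  atom 6: C, bond orders sum to 4 (valence 4) → 0 H
  atom 7: O, bond orders sum to 2 (valence 2) → 0 H
  atom 8: O, bond orders sum to 2 (valence 2) → 0 H
  atom 9: C, bond orders sum to 1 (valence 4) → 3 H
  atom 10: aromatic c, 2 neighbours → 1 H
  atom 11: aromatic c, 3 neighbours → 0 H
  atom 12: aromatic c, 3 neighbours → 0 H
  atom 13: Cl (halogen, monovalent) → 0 H
  atom 14: aromatic c, 3 neighbours → 0 H
  atom 15: aromatic c, 2 neighbours → 1 H
  atom 16: aromatic c, 2 neighbours → 1 H
  atom 17: aromatic c, 2 neighbours → 1 H
  atom 18: aromatic c, 3 neighbours → 0 H
  atom 19: I (halogen, monovalent) → 0 H
  atom 20: aromatic c, 2 neighbours → 1 H
Totals → C:14, H:8, Br:1, Cl:2, I:1, O:2.
In Hill order: C14H8BrCl2IO2.

C14H8BrCl2IO2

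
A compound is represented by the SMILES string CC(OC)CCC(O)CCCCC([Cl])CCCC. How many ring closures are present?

In SMILES, each pair of matching ring-closure digits denotes one ring-closing bond; the number of such bonds equals the number of independent rings.
Ring-closure bonds here: 0.

0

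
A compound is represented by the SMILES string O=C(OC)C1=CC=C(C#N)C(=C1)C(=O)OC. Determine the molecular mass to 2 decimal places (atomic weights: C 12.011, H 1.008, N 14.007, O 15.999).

First, the molecular formula is C11H9NO4 (counting implicit H from valence).
  C: 11 × 12.011 = 132.121
  H: 9 × 1.008 = 9.072
  N: 1 × 14.007 = 14.007
  O: 4 × 15.999 = 63.996
Sum: 11×12.011 + 9×1.008 + 1×14.007 + 4×15.999 = 219.196 → 219.20 g/mol.

219.20 g/mol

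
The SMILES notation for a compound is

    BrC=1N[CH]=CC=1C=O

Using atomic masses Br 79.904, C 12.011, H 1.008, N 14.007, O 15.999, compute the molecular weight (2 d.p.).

174.00 g/mol

First, the molecular formula is C5H4BrNO (counting implicit H from valence).
  Br: 1 × 79.904 = 79.904
  C: 5 × 12.011 = 60.055
  H: 4 × 1.008 = 4.032
  N: 1 × 14.007 = 14.007
  O: 1 × 15.999 = 15.999
Sum: 1×79.904 + 5×12.011 + 4×1.008 + 1×14.007 + 1×15.999 = 173.997 → 174.00 g/mol.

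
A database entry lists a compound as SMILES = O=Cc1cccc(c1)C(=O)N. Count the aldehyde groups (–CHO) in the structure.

The aldehyde motif appears at heavy-atom position 2 in the SMILES.
Other groups present: 1 amide.
Aldehyde count: 1.

1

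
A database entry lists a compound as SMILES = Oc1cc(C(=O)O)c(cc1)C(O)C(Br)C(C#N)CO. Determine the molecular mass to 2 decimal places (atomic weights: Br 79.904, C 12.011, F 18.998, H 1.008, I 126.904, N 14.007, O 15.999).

First, the molecular formula is C12H12BrNO5 (counting implicit H from valence).
  Br: 1 × 79.904 = 79.904
  C: 12 × 12.011 = 144.132
  H: 12 × 1.008 = 12.096
  N: 1 × 14.007 = 14.007
  O: 5 × 15.999 = 79.995
Sum: 1×79.904 + 12×12.011 + 12×1.008 + 1×14.007 + 5×15.999 = 330.134 → 330.13 g/mol.

330.13 g/mol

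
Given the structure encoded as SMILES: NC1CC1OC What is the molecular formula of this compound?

Walk through each heavy atom and fill implicit hydrogens from standard valence (C 4, N 3, O 2, S 2, halogen 1):
  atom 1: N, bond orders sum to 1 (valence 3) → 2 H
  atom 2: C, bond orders sum to 3 (valence 4) → 1 H
  atom 3: C, bond orders sum to 2 (valence 4) → 2 H
  atom 4: C, bond orders sum to 3 (valence 4) → 1 H
  atom 5: O, bond orders sum to 2 (valence 2) → 0 H
  atom 6: C, bond orders sum to 1 (valence 4) → 3 H
Totals → C:4, H:9, N:1, O:1.
In Hill order: C4H9NO.

C4H9NO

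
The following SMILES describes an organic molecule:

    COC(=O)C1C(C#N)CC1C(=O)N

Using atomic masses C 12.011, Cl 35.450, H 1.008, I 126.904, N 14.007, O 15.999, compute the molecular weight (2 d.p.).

182.18 g/mol

First, the molecular formula is C8H10N2O3 (counting implicit H from valence).
  C: 8 × 12.011 = 96.088
  H: 10 × 1.008 = 10.080
  N: 2 × 14.007 = 28.014
  O: 3 × 15.999 = 47.997
Sum: 8×12.011 + 10×1.008 + 2×14.007 + 3×15.999 = 182.179 → 182.18 g/mol.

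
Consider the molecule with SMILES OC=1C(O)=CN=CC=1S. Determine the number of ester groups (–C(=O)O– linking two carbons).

0

Scan the SMILES for the ester motif — none present.
Groups that are present: 2 hydroxyl, 1 thiol.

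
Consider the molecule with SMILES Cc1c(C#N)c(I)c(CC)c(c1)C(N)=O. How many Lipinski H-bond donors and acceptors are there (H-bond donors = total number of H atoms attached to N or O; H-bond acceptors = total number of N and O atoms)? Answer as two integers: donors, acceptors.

Donors: find every N or O and count the H atoms it carries.
  atom 5 (N): bond orders sum to 3 → 0 H
  atom 14 (N): bond orders sum to 1 → 2 H
  atom 15 (O): bond orders sum to 2 → 0 H
Lipinski HBD = 2.
Acceptors: N atoms = 2, O atoms = 1 → HBA = 3.

2, 3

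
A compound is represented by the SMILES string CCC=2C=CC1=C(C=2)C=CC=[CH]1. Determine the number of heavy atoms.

Every atom symbol written in the SMILES (organic subset) is one heavy atom; implicit H are not written.
Heavy atoms by element → C:12.
Total: 12.

12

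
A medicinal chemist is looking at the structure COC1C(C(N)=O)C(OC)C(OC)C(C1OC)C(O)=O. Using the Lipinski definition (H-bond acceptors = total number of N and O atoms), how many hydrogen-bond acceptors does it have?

N atoms: 1; O atoms: 7.
Lipinski HBA = 1 + 7 = 8.

8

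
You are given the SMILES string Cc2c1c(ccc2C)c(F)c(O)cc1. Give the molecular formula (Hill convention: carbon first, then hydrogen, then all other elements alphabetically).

Walk through each heavy atom and fill implicit hydrogens from standard valence (C 4, N 3, O 2, S 2, halogen 1); for lowercase aromatic atoms, an aromatic c carries 1 H when it has two neighbours and 0 H with three, and aromatic n carries 0 H:
  atom 1: C, bond orders sum to 1 (valence 4) → 3 H
  atom 2: aromatic c, 3 neighbours → 0 H
  atom 3: aromatic c, 3 neighbours → 0 H
  atom 4: aromatic c, 3 neighbours → 0 H
  atom 5: aromatic c, 2 neighbours → 1 H
  atom 6: aromatic c, 2 neighbours → 1 H
  atom 7: aromatic c, 3 neighbours → 0 H
  atom 8: C, bond orders sum to 1 (valence 4) → 3 H
  atom 9: aromatic c, 3 neighbours → 0 H
  atom 10: F (halogen, monovalent) → 0 H
  atom 11: aromatic c, 3 neighbours → 0 H
  atom 12: O, bond orders sum to 1 (valence 2) → 1 H
  atom 13: aromatic c, 2 neighbours → 1 H
  atom 14: aromatic c, 2 neighbours → 1 H
Totals → C:12, H:11, F:1, O:1.

C12H11FO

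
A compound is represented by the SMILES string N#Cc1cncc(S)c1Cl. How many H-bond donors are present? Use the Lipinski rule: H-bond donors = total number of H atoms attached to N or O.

0

Donors: find every N or O and count the H atoms it carries.
  atom 1 (N): bond orders sum to 3 → 0 H
  atom 5 (N): bond orders sum to 3 → 0 H
Lipinski HBD = 0.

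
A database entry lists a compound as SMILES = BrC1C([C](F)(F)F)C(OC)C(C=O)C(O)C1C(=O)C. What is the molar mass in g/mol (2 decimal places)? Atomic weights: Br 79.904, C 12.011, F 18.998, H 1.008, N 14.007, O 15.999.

First, the molecular formula is C11H14BrF3O4 (counting implicit H from valence).
  Br: 1 × 79.904 = 79.904
  C: 11 × 12.011 = 132.121
  F: 3 × 18.998 = 56.994
  H: 14 × 1.008 = 14.112
  O: 4 × 15.999 = 63.996
Sum: 1×79.904 + 11×12.011 + 3×18.998 + 14×1.008 + 4×15.999 = 347.127 → 347.13 g/mol.

347.13 g/mol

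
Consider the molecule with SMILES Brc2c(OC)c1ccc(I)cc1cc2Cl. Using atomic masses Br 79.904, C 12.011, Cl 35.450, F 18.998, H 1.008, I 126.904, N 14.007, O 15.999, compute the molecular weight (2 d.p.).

First, the molecular formula is C11H7BrClIO (counting implicit H from valence).
  Br: 1 × 79.904 = 79.904
  C: 11 × 12.011 = 132.121
  Cl: 1 × 35.450 = 35.450
  H: 7 × 1.008 = 7.056
  I: 1 × 126.904 = 126.904
  O: 1 × 15.999 = 15.999
Sum: 1×79.904 + 11×12.011 + 1×35.450 + 7×1.008 + 1×126.904 + 1×15.999 = 397.434 → 397.43 g/mol.

397.43 g/mol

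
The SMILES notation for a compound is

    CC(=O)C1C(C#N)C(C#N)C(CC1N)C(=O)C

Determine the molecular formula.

C12H15N3O2

Walk through each heavy atom and fill implicit hydrogens from standard valence (C 4, N 3, O 2, S 2, halogen 1):
  atom 1: C, bond orders sum to 1 (valence 4) → 3 H
  atom 2: C, bond orders sum to 4 (valence 4) → 0 H
  atom 3: O, bond orders sum to 2 (valence 2) → 0 H
  atom 4: C, bond orders sum to 3 (valence 4) → 1 H
  atom 5: C, bond orders sum to 3 (valence 4) → 1 H
  atom 6: C, bond orders sum to 4 (valence 4) → 0 H
  atom 7: N, bond orders sum to 3 (valence 3) → 0 H
  atom 8: C, bond orders sum to 3 (valence 4) → 1 H
  atom 9: C, bond orders sum to 4 (valence 4) → 0 H
  atom 10: N, bond orders sum to 3 (valence 3) → 0 H
  atom 11: C, bond orders sum to 3 (valence 4) → 1 H
  atom 12: C, bond orders sum to 2 (valence 4) → 2 H
  atom 13: C, bond orders sum to 3 (valence 4) → 1 H
  atom 14: N, bond orders sum to 1 (valence 3) → 2 H
  atom 15: C, bond orders sum to 4 (valence 4) → 0 H
  atom 16: O, bond orders sum to 2 (valence 2) → 0 H
  atom 17: C, bond orders sum to 1 (valence 4) → 3 H
Totals → C:12, H:15, N:3, O:2.
In Hill order: C12H15N3O2.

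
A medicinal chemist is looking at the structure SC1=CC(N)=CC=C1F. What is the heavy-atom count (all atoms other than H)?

9

Every atom symbol written in the SMILES (organic subset) is one heavy atom; implicit H are not written.
Heavy atoms by element → C:6, F:1, N:1, S:1.
Total: 9.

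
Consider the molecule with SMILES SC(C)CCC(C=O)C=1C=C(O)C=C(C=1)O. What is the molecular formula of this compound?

Walk through each heavy atom and fill implicit hydrogens from standard valence (C 4, N 3, O 2, S 2, halogen 1):
  atom 1: S, bond orders sum to 1 (valence 2) → 1 H
  atom 2: C, bond orders sum to 3 (valence 4) → 1 H
  atom 3: C, bond orders sum to 1 (valence 4) → 3 H
  atom 4: C, bond orders sum to 2 (valence 4) → 2 H
  atom 5: C, bond orders sum to 2 (valence 4) → 2 H
  atom 6: C, bond orders sum to 3 (valence 4) → 1 H
  atom 7: C, bond orders sum to 3 (valence 4) → 1 H
  atom 8: O, bond orders sum to 2 (valence 2) → 0 H
  atom 9: C, bond orders sum to 4 (valence 4) → 0 H
  atom 10: C, bond orders sum to 3 (valence 4) → 1 H
  atom 11: C, bond orders sum to 4 (valence 4) → 0 H
  atom 12: O, bond orders sum to 1 (valence 2) → 1 H
  atom 13: C, bond orders sum to 3 (valence 4) → 1 H
  atom 14: C, bond orders sum to 4 (valence 4) → 0 H
  atom 15: C, bond orders sum to 3 (valence 4) → 1 H
  atom 16: O, bond orders sum to 1 (valence 2) → 1 H
Totals → C:12, H:16, O:3, S:1.
In Hill order: C12H16O3S.

C12H16O3S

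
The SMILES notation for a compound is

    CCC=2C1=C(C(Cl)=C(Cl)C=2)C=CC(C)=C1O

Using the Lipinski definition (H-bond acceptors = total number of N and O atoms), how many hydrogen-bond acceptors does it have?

N atoms: 0; O atoms: 1.
Lipinski HBA = 0 + 1 = 1.

1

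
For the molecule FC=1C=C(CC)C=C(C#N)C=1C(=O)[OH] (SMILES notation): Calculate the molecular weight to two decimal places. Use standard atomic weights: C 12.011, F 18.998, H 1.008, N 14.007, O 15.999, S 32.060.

193.18 g/mol

First, the molecular formula is C10H8FNO2 (counting implicit H from valence).
  C: 10 × 12.011 = 120.110
  F: 1 × 18.998 = 18.998
  H: 8 × 1.008 = 8.064
  N: 1 × 14.007 = 14.007
  O: 2 × 15.999 = 31.998
Sum: 10×12.011 + 1×18.998 + 8×1.008 + 1×14.007 + 2×15.999 = 193.177 → 193.18 g/mol.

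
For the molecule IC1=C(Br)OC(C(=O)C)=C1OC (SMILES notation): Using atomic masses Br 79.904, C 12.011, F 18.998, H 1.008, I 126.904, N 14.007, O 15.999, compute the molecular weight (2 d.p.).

344.93 g/mol

First, the molecular formula is C7H6BrIO3 (counting implicit H from valence).
  Br: 1 × 79.904 = 79.904
  C: 7 × 12.011 = 84.077
  H: 6 × 1.008 = 6.048
  I: 1 × 126.904 = 126.904
  O: 3 × 15.999 = 47.997
Sum: 1×79.904 + 7×12.011 + 6×1.008 + 1×126.904 + 3×15.999 = 344.930 → 344.93 g/mol.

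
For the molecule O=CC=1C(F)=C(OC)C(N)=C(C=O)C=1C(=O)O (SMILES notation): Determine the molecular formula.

C10H8FNO5

Walk through each heavy atom and fill implicit hydrogens from standard valence (C 4, N 3, O 2, S 2, halogen 1):
  atom 1: O, bond orders sum to 2 (valence 2) → 0 H
  atom 2: C, bond orders sum to 3 (valence 4) → 1 H
  atom 3: C, bond orders sum to 4 (valence 4) → 0 H
  atom 4: C, bond orders sum to 4 (valence 4) → 0 H
  atom 5: F (halogen, monovalent) → 0 H
  atom 6: C, bond orders sum to 4 (valence 4) → 0 H
  atom 7: O, bond orders sum to 2 (valence 2) → 0 H
  atom 8: C, bond orders sum to 1 (valence 4) → 3 H
  atom 9: C, bond orders sum to 4 (valence 4) → 0 H
  atom 10: N, bond orders sum to 1 (valence 3) → 2 H
  atom 11: C, bond orders sum to 4 (valence 4) → 0 H
  atom 12: C, bond orders sum to 3 (valence 4) → 1 H
  atom 13: O, bond orders sum to 2 (valence 2) → 0 H
  atom 14: C, bond orders sum to 4 (valence 4) → 0 H
  atom 15: C, bond orders sum to 4 (valence 4) → 0 H
  atom 16: O, bond orders sum to 2 (valence 2) → 0 H
  atom 17: O, bond orders sum to 1 (valence 2) → 1 H
Totals → C:10, H:8, F:1, N:1, O:5.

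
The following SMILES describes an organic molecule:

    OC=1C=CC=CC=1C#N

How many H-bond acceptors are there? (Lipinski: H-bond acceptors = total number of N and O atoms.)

2

N atoms: 1; O atoms: 1.
Lipinski HBA = 1 + 1 = 2.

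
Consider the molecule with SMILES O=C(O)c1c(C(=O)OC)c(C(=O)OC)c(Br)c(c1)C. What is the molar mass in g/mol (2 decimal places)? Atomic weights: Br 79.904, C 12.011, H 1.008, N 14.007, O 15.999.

331.12 g/mol

First, the molecular formula is C12H11BrO6 (counting implicit H from valence).
  Br: 1 × 79.904 = 79.904
  C: 12 × 12.011 = 144.132
  H: 11 × 1.008 = 11.088
  O: 6 × 15.999 = 95.994
Sum: 1×79.904 + 12×12.011 + 11×1.008 + 6×15.999 = 331.118 → 331.12 g/mol.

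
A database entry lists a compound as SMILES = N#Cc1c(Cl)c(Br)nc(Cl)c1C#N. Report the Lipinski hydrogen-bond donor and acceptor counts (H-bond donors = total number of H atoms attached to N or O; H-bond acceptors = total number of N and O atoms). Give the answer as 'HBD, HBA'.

0, 3

Donors: find every N or O and count the H atoms it carries.
  atom 1 (N): bond orders sum to 3 → 0 H
  atom 8 (N): bond orders sum to 3 → 0 H
  atom 13 (N): bond orders sum to 3 → 0 H
Lipinski HBD = 0.
Acceptors: N atoms = 3, O atoms = 0 → HBA = 3.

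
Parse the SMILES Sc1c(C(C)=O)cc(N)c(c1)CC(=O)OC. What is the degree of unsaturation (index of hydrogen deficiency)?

6

Molecular formula: C11H13NO3S.
DoU = (2C + 2 + N − H − X) / 2, where X is the halogen count and O/S are ignored.
    = (2·11 + 2 + 1 − 13 − 0) / 2 = 12 / 2 = 6.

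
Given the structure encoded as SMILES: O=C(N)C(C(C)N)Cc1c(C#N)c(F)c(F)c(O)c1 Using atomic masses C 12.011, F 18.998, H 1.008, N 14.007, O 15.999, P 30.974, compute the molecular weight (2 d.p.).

First, the molecular formula is C12H13F2N3O2 (counting implicit H from valence).
  C: 12 × 12.011 = 144.132
  F: 2 × 18.998 = 37.996
  H: 13 × 1.008 = 13.104
  N: 3 × 14.007 = 42.021
  O: 2 × 15.999 = 31.998
Sum: 12×12.011 + 2×18.998 + 13×1.008 + 3×14.007 + 2×15.999 = 269.251 → 269.25 g/mol.

269.25 g/mol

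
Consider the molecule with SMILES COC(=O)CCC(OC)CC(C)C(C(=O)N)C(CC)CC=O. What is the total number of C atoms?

16

Count every carbon token in the SMILES (each C, including those in ring-closure positions and inside branches).
Carbon count: 16.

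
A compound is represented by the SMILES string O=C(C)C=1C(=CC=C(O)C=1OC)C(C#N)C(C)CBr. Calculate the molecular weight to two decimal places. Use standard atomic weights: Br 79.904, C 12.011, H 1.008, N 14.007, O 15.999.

326.19 g/mol

First, the molecular formula is C14H16BrNO3 (counting implicit H from valence).
  Br: 1 × 79.904 = 79.904
  C: 14 × 12.011 = 168.154
  H: 16 × 1.008 = 16.128
  N: 1 × 14.007 = 14.007
  O: 3 × 15.999 = 47.997
Sum: 1×79.904 + 14×12.011 + 16×1.008 + 1×14.007 + 3×15.999 = 326.190 → 326.19 g/mol.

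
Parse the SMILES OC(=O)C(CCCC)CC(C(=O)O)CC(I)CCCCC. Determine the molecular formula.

Walk through each heavy atom and fill implicit hydrogens from standard valence (C 4, N 3, O 2, S 2, halogen 1):
  atom 1: O, bond orders sum to 1 (valence 2) → 1 H
  atom 2: C, bond orders sum to 4 (valence 4) → 0 H
  atom 3: O, bond orders sum to 2 (valence 2) → 0 H
  atom 4: C, bond orders sum to 3 (valence 4) → 1 H
  atom 5: C, bond orders sum to 2 (valence 4) → 2 H
  atom 6: C, bond orders sum to 2 (valence 4) → 2 H
  atom 7: C, bond orders sum to 2 (valence 4) → 2 H
  atom 8: C, bond orders sum to 1 (valence 4) → 3 H
  atom 9: C, bond orders sum to 2 (valence 4) → 2 H
  atom 10: C, bond orders sum to 3 (valence 4) → 1 H
  atom 11: C, bond orders sum to 4 (valence 4) → 0 H
  atom 12: O, bond orders sum to 2 (valence 2) → 0 H
  atom 13: O, bond orders sum to 1 (valence 2) → 1 H
  atom 14: C, bond orders sum to 2 (valence 4) → 2 H
  atom 15: C, bond orders sum to 3 (valence 4) → 1 H
  atom 16: I (halogen, monovalent) → 0 H
  atom 17: C, bond orders sum to 2 (valence 4) → 2 H
  atom 18: C, bond orders sum to 2 (valence 4) → 2 H
  atom 19: C, bond orders sum to 2 (valence 4) → 2 H
  atom 20: C, bond orders sum to 2 (valence 4) → 2 H
  atom 21: C, bond orders sum to 1 (valence 4) → 3 H
Totals → C:16, H:29, I:1, O:4.

C16H29IO4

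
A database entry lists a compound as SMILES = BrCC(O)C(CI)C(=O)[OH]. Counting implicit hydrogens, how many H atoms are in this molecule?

8

Walk through each heavy atom and fill implicit hydrogens from standard valence (C 4, N 3, O 2, S 2, halogen 1):
  atom 1: Br (halogen, monovalent) → 0 H
  atom 2: C, bond orders sum to 2 (valence 4) → 2 H
  atom 3: C, bond orders sum to 3 (valence 4) → 1 H
  atom 4: O, bond orders sum to 1 (valence 2) → 1 H
  atom 5: C, bond orders sum to 3 (valence 4) → 1 H
  atom 6: C, bond orders sum to 2 (valence 4) → 2 H
  atom 7: I (halogen, monovalent) → 0 H
  atom 8: C, bond orders sum to 4 (valence 4) → 0 H
  atom 9: O, bond orders sum to 2 (valence 2) → 0 H
  atom 10: O with explicit H count 1
Total hydrogens: 8.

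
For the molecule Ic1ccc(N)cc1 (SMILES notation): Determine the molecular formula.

Walk through each heavy atom and fill implicit hydrogens from standard valence (C 4, N 3, O 2, S 2, halogen 1); for lowercase aromatic atoms, an aromatic c carries 1 H when it has two neighbours and 0 H with three, and aromatic n carries 0 H:
  atom 1: I (halogen, monovalent) → 0 H
  atom 2: aromatic c, 3 neighbours → 0 H
  atom 3: aromatic c, 2 neighbours → 1 H
  atom 4: aromatic c, 2 neighbours → 1 H
  atom 5: aromatic c, 3 neighbours → 0 H
  atom 6: N, bond orders sum to 1 (valence 3) → 2 H
  atom 7: aromatic c, 2 neighbours → 1 H
  atom 8: aromatic c, 2 neighbours → 1 H
Totals → C:6, H:6, I:1, N:1.
In Hill order: C6H6IN.

C6H6IN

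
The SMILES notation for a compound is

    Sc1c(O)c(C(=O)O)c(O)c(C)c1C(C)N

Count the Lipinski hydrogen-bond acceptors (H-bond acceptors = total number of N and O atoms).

N atoms: 1; O atoms: 4.
Lipinski HBA = 1 + 4 = 5.

5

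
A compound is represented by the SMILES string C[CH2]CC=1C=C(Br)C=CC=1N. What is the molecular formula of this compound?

Walk through each heavy atom and fill implicit hydrogens from standard valence (C 4, N 3, O 2, S 2, halogen 1):
  atom 1: C, bond orders sum to 1 (valence 4) → 3 H
  atom 2: C with explicit H count 2
  atom 3: C, bond orders sum to 2 (valence 4) → 2 H
  atom 4: C, bond orders sum to 4 (valence 4) → 0 H
  atom 5: C, bond orders sum to 3 (valence 4) → 1 H
  atom 6: C, bond orders sum to 4 (valence 4) → 0 H
  atom 7: Br (halogen, monovalent) → 0 H
  atom 8: C, bond orders sum to 3 (valence 4) → 1 H
  atom 9: C, bond orders sum to 3 (valence 4) → 1 H
  atom 10: C, bond orders sum to 4 (valence 4) → 0 H
  atom 11: N, bond orders sum to 1 (valence 3) → 2 H
Totals → C:9, H:12, Br:1, N:1.

C9H12BrN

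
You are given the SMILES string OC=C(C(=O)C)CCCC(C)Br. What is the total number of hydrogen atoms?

15

Walk through each heavy atom and fill implicit hydrogens from standard valence (C 4, N 3, O 2, S 2, halogen 1):
  atom 1: O, bond orders sum to 1 (valence 2) → 1 H
  atom 2: C, bond orders sum to 3 (valence 4) → 1 H
  atom 3: C, bond orders sum to 4 (valence 4) → 0 H
  atom 4: C, bond orders sum to 4 (valence 4) → 0 H
  atom 5: O, bond orders sum to 2 (valence 2) → 0 H
  atom 6: C, bond orders sum to 1 (valence 4) → 3 H
  atom 7: C, bond orders sum to 2 (valence 4) → 2 H
  atom 8: C, bond orders sum to 2 (valence 4) → 2 H
  atom 9: C, bond orders sum to 2 (valence 4) → 2 H
  atom 10: C, bond orders sum to 3 (valence 4) → 1 H
  atom 11: C, bond orders sum to 1 (valence 4) → 3 H
  atom 12: Br (halogen, monovalent) → 0 H
Total hydrogens: 15.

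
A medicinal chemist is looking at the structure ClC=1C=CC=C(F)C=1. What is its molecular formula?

Walk through each heavy atom and fill implicit hydrogens from standard valence (C 4, N 3, O 2, S 2, halogen 1):
  atom 1: Cl (halogen, monovalent) → 0 H
  atom 2: C, bond orders sum to 4 (valence 4) → 0 H
  atom 3: C, bond orders sum to 3 (valence 4) → 1 H
  atom 4: C, bond orders sum to 3 (valence 4) → 1 H
  atom 5: C, bond orders sum to 3 (valence 4) → 1 H
  atom 6: C, bond orders sum to 4 (valence 4) → 0 H
  atom 7: F (halogen, monovalent) → 0 H
  atom 8: C, bond orders sum to 3 (valence 4) → 1 H
Totals → C:6, H:4, Cl:1, F:1.
In Hill order: C6H4ClF.

C6H4ClF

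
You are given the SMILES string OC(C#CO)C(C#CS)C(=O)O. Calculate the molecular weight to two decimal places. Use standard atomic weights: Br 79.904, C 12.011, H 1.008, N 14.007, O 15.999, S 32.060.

186.18 g/mol

First, the molecular formula is C7H6O4S (counting implicit H from valence).
  C: 7 × 12.011 = 84.077
  H: 6 × 1.008 = 6.048
  O: 4 × 15.999 = 63.996
  S: 1 × 32.060 = 32.060
Sum: 7×12.011 + 6×1.008 + 4×15.999 + 1×32.060 = 186.181 → 186.18 g/mol.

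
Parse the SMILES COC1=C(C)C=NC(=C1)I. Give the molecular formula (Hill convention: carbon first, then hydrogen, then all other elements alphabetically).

Walk through each heavy atom and fill implicit hydrogens from standard valence (C 4, N 3, O 2, S 2, halogen 1):
  atom 1: C, bond orders sum to 1 (valence 4) → 3 H
  atom 2: O, bond orders sum to 2 (valence 2) → 0 H
  atom 3: C, bond orders sum to 4 (valence 4) → 0 H
  atom 4: C, bond orders sum to 4 (valence 4) → 0 H
  atom 5: C, bond orders sum to 1 (valence 4) → 3 H
  atom 6: C, bond orders sum to 3 (valence 4) → 1 H
  atom 7: N, bond orders sum to 3 (valence 3) → 0 H
  atom 8: C, bond orders sum to 4 (valence 4) → 0 H
  atom 9: C, bond orders sum to 3 (valence 4) → 1 H
  atom 10: I (halogen, monovalent) → 0 H
Totals → C:7, H:8, I:1, N:1, O:1.

C7H8INO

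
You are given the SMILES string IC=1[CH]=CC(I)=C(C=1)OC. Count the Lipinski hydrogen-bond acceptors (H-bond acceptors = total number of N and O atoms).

N atoms: 0; O atoms: 1.
Lipinski HBA = 0 + 1 = 1.

1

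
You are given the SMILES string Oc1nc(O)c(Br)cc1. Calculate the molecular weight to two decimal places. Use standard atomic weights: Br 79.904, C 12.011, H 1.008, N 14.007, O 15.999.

First, the molecular formula is C5H4BrNO2 (counting implicit H from valence).
  Br: 1 × 79.904 = 79.904
  C: 5 × 12.011 = 60.055
  H: 4 × 1.008 = 4.032
  N: 1 × 14.007 = 14.007
  O: 2 × 15.999 = 31.998
Sum: 1×79.904 + 5×12.011 + 4×1.008 + 1×14.007 + 2×15.999 = 189.996 → 190.00 g/mol.

190.00 g/mol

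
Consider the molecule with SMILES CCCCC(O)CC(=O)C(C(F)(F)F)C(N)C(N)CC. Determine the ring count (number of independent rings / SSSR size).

0

In SMILES, each pair of matching ring-closure digits denotes one ring-closing bond; the number of such bonds equals the number of independent rings.
Ring-closure bonds here: 0.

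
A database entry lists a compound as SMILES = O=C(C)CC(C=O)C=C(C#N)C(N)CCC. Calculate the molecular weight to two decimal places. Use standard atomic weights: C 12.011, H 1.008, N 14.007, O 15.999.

First, the molecular formula is C12H18N2O2 (counting implicit H from valence).
  C: 12 × 12.011 = 144.132
  H: 18 × 1.008 = 18.144
  N: 2 × 14.007 = 28.014
  O: 2 × 15.999 = 31.998
Sum: 12×12.011 + 18×1.008 + 2×14.007 + 2×15.999 = 222.288 → 222.29 g/mol.

222.29 g/mol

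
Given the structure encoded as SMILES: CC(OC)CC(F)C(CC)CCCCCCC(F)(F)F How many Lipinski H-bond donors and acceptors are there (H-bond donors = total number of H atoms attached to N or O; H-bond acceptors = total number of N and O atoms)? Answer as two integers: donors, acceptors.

0, 1

Donors: find every N or O and count the H atoms it carries.
  atom 3 (O): bond orders sum to 2 → 0 H
Lipinski HBD = 0.
Acceptors: N atoms = 0, O atoms = 1 → HBA = 1.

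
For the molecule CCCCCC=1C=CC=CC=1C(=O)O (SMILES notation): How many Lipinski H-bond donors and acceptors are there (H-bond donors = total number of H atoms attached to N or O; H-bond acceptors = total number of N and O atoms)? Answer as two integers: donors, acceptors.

1, 2

Donors: find every N or O and count the H atoms it carries.
  atom 13 (O): bond orders sum to 2 → 0 H
  atom 14 (O): bond orders sum to 1 → 1 H
Lipinski HBD = 1.
Acceptors: N atoms = 0, O atoms = 2 → HBA = 2.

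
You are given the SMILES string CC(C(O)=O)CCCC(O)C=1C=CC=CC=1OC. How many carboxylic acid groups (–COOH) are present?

The carboxylic acid motif appears at heavy-atom position 3 in the SMILES.
Other groups present: 1 ether, 1 hydroxyl.
Carboxylic acid count: 1.

1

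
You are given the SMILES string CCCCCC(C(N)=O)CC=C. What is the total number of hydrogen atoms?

19

Walk through each heavy atom and fill implicit hydrogens from standard valence (C 4, N 3, O 2, S 2, halogen 1):
  atom 1: C, bond orders sum to 1 (valence 4) → 3 H
  atom 2: C, bond orders sum to 2 (valence 4) → 2 H
  atom 3: C, bond orders sum to 2 (valence 4) → 2 H
  atom 4: C, bond orders sum to 2 (valence 4) → 2 H
  atom 5: C, bond orders sum to 2 (valence 4) → 2 H
  atom 6: C, bond orders sum to 3 (valence 4) → 1 H
  atom 7: C, bond orders sum to 4 (valence 4) → 0 H
  atom 8: N, bond orders sum to 1 (valence 3) → 2 H
  atom 9: O, bond orders sum to 2 (valence 2) → 0 H
  atom 10: C, bond orders sum to 2 (valence 4) → 2 H
  atom 11: C, bond orders sum to 3 (valence 4) → 1 H
  atom 12: C, bond orders sum to 2 (valence 4) → 2 H
Total hydrogens: 19.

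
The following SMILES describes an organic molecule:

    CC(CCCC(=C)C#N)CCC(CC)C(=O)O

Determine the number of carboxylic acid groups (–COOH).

The carboxylic acid motif appears at heavy-atom position 15 in the SMILES.
Other groups present: 1 alkene, 1 nitrile.
Carboxylic acid count: 1.

1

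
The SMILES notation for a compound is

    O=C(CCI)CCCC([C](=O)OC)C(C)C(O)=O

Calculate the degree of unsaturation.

3

Molecular formula: C12H19IO5.
DoU = (2C + 2 + N − H − X) / 2, where X is the halogen count and O/S are ignored.
    = (2·12 + 2 + 0 − 19 − 1) / 2 = 6 / 2 = 3.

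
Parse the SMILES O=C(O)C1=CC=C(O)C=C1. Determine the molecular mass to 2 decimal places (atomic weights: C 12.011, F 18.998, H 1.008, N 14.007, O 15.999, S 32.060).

First, the molecular formula is C7H6O3 (counting implicit H from valence).
  C: 7 × 12.011 = 84.077
  H: 6 × 1.008 = 6.048
  O: 3 × 15.999 = 47.997
Sum: 7×12.011 + 6×1.008 + 3×15.999 = 138.122 → 138.12 g/mol.

138.12 g/mol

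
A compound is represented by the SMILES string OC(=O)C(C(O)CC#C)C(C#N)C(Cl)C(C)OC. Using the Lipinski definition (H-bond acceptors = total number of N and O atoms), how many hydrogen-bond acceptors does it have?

5

N atoms: 1; O atoms: 4.
Lipinski HBA = 1 + 4 = 5.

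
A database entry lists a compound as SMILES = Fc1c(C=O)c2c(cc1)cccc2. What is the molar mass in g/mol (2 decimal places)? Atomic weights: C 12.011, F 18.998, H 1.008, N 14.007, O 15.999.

174.17 g/mol

First, the molecular formula is C11H7FO (counting implicit H from valence).
  C: 11 × 12.011 = 132.121
  F: 1 × 18.998 = 18.998
  H: 7 × 1.008 = 7.056
  O: 1 × 15.999 = 15.999
Sum: 11×12.011 + 1×18.998 + 7×1.008 + 1×15.999 = 174.174 → 174.17 g/mol.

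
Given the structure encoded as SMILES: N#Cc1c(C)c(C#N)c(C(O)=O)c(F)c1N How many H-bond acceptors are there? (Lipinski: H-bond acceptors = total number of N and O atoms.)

5

N atoms: 3; O atoms: 2.
Lipinski HBA = 3 + 2 = 5.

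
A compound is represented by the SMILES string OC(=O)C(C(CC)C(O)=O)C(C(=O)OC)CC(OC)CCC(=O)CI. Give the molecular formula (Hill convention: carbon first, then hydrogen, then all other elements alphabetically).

Walk through each heavy atom and fill implicit hydrogens from standard valence (C 4, N 3, O 2, S 2, halogen 1):
  atom 1: O, bond orders sum to 1 (valence 2) → 1 H
  atom 2: C, bond orders sum to 4 (valence 4) → 0 H
  atom 3: O, bond orders sum to 2 (valence 2) → 0 H
  atom 4: C, bond orders sum to 3 (valence 4) → 1 H
  atom 5: C, bond orders sum to 3 (valence 4) → 1 H
  atom 6: C, bond orders sum to 2 (valence 4) → 2 H
  atom 7: C, bond orders sum to 1 (valence 4) → 3 H
  atom 8: C, bond orders sum to 4 (valence 4) → 0 H
  atom 9: O, bond orders sum to 1 (valence 2) → 1 H
  atom 10: O, bond orders sum to 2 (valence 2) → 0 H
  atom 11: C, bond orders sum to 3 (valence 4) → 1 H
  atom 12: C, bond orders sum to 4 (valence 4) → 0 H
  atom 13: O, bond orders sum to 2 (valence 2) → 0 H
  atom 14: O, bond orders sum to 2 (valence 2) → 0 H
  atom 15: C, bond orders sum to 1 (valence 4) → 3 H
  atom 16: C, bond orders sum to 2 (valence 4) → 2 H
  atom 17: C, bond orders sum to 3 (valence 4) → 1 H
  atom 18: O, bond orders sum to 2 (valence 2) → 0 H
  atom 19: C, bond orders sum to 1 (valence 4) → 3 H
  atom 20: C, bond orders sum to 2 (valence 4) → 2 H
  atom 21: C, bond orders sum to 2 (valence 4) → 2 H
  atom 22: C, bond orders sum to 4 (valence 4) → 0 H
  atom 23: O, bond orders sum to 2 (valence 2) → 0 H
  atom 24: C, bond orders sum to 2 (valence 4) → 2 H
  atom 25: I (halogen, monovalent) → 0 H
Totals → C:16, H:25, I:1, O:8.
In Hill order: C16H25IO8.

C16H25IO8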